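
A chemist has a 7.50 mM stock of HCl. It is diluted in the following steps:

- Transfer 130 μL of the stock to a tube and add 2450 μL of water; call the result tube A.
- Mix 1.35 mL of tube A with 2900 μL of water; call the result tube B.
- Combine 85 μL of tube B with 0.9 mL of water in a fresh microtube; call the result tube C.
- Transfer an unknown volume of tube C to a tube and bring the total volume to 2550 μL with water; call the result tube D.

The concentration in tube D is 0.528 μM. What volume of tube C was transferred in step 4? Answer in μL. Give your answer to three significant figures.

Step 1: 130 μL + 2450 μL = 2580 μL total → factor 2580/130 = 19.846
Step 2: 1.35 mL + 2900 μL = 4.25 mL total → factor 4.25/1.35 = 3.1481
Step 3: 85 μL + 0.9 mL = 985 μL total → factor 985/85 = 11.588
Step 4: v brought to 2550 μL → factor = 2550 μL/v
Product of known-step factors = 724.02
Overall factor = 7.50 mM / (0.528 μM) = 14205
Step-4 factor = 14205 / 724.02 = 19.619
v = 2550 μL / 19.619 = 130 μL

130 μL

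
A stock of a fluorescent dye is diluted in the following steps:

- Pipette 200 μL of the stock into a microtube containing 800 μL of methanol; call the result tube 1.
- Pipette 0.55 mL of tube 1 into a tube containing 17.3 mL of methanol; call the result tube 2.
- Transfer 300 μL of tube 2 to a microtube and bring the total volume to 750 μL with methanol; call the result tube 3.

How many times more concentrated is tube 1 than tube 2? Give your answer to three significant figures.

Step 1: 200 μL + 800 μL = 1000 μL total → factor 1000/200 = 5
Step 2: 0.55 mL + 17.3 mL = 17.85 mL total → factor 17.85/0.55 = 32.455
Dilution factor to tube 1 = 5; to tube 2 = 162.27
[tube 1]/[tube 2] = (factor to tube 2)/(factor to tube 1) = 162.27/5 = 32.5

32.5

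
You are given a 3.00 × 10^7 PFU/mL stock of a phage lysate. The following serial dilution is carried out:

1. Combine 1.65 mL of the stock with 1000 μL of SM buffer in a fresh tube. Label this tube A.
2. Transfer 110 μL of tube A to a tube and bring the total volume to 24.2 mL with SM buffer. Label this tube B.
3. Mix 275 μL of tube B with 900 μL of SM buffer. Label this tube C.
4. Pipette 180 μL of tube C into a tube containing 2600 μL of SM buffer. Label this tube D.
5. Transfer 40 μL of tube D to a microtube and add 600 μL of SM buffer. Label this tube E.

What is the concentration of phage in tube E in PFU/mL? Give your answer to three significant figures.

Step 1: 1.65 mL + 1000 μL = 2.65 mL total → factor 2.65/1.65 = 1.6061
Step 2: 110 μL brought to 24.2 mL → factor 24200/110 = 220
Step 3: 275 μL + 900 μL = 1175 μL total → factor 1175/275 = 4.2727
Step 4: 180 μL + 2600 μL = 2780 μL total → factor 2780/180 = 15.444
Step 5: 40 μL + 600 μL = 640 μL total → factor 640/40 = 16
Overall dilution factor = 1.6061 × 220 × 4.2727 × 15.444 × 16 = 3.7306 × 10^5
Final = 3.00 × 10^7 PFU/mL / 3.7306 × 10^5 = 80.4 PFU/mL

80.4 PFU/mL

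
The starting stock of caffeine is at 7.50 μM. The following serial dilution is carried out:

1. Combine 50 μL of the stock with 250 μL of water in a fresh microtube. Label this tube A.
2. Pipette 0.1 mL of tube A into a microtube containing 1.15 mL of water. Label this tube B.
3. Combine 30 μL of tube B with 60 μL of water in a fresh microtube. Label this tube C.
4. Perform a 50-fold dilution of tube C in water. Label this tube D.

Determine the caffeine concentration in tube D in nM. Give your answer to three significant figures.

Step 1: 50 μL + 250 μL = 300 μL total → factor 300/50 = 6
Step 2: 0.1 mL + 1.15 mL = 1.25 mL total → factor 1.25/0.1 = 12.5
Step 3: 30 μL + 60 μL = 90 μL total → factor 90/30 = 3
Step 4: 50-fold → factor 50
Overall dilution factor = 6 × 12.5 × 3 × 50 = 11250
Final = 7.50 μM / 11250 = 0.0006667 μM = 0.667 nM

0.667 nM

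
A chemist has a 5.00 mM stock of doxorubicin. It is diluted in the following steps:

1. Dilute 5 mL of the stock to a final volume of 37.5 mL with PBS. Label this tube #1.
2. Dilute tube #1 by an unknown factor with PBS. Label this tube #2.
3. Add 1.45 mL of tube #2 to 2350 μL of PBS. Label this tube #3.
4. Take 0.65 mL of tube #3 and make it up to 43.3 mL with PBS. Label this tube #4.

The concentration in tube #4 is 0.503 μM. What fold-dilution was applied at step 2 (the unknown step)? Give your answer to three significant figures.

7.59-fold

Step 1: 5 mL brought to 37.5 mL → factor 37.5/5 = 7.5
Step 2: unknown factor x
Step 3: 1.45 mL + 2350 μL = 3.8 mL total → factor 3.8/1.45 = 2.6207
Step 4: 0.65 mL brought to 43.3 mL → factor 43.3/0.65 = 66.615
Product of known-step factors = 1309.3
Overall factor = 5.00 mM / (0.503 μM) = 9940.4
x = 9940.4 / 1309.3 = 7.59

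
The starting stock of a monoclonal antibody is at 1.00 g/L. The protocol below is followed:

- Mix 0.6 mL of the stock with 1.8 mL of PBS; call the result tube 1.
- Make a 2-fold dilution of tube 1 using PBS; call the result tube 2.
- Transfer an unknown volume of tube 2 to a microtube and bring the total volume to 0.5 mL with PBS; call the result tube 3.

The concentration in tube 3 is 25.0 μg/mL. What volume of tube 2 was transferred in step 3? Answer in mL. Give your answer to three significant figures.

Step 1: 0.6 mL + 1.8 mL = 2.4 mL total → factor 2.4/0.6 = 4
Step 2: 2-fold → factor 2
Step 3: v brought to 0.5 mL → factor = 0.5 mL/v
Product of known-step factors = 8
Overall factor = 1.00 g/L / (25.0 μg/mL) = 40
Step-3 factor = 40 / 8 = 5
v = 0.5 mL / 5 = 0.100 mL

0.100 mL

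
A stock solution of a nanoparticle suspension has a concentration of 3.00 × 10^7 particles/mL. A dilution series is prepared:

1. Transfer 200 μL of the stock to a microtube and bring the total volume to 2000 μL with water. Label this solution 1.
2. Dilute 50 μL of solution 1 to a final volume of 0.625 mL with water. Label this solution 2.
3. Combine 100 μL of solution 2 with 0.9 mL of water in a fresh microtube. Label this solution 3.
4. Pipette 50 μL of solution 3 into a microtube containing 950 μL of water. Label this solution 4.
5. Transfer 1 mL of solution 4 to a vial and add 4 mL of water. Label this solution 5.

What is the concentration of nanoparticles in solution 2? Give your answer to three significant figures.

2.40 × 10^5 particles/mL

Step 1: 200 μL brought to 2000 μL → factor 2000/200 = 10
Step 2: 50 μL brought to 0.625 mL → factor 625/50 = 12.5
Dilution factor through solution 2 = 10 × 12.5 = 125
[solution 2] = 3.00 × 10^7 particles/mL / 125 = 2.40 × 10^5 particles/mL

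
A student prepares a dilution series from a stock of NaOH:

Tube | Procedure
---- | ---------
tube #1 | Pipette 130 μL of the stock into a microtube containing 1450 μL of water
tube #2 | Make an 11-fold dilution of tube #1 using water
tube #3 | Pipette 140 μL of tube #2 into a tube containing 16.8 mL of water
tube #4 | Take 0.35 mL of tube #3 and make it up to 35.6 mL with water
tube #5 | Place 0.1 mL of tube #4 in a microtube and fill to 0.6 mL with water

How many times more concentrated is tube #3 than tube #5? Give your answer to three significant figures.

Step 1: 130 μL + 1450 μL = 1580 μL total → factor 1580/130 = 12.154
Step 2: 11-fold → factor 11
Step 3: 140 μL + 16.8 mL = 16940 μL total → factor 16940/140 = 121
Step 4: 0.35 mL brought to 35.6 mL → factor 35.6/0.35 = 101.71
Step 5: 0.1 mL brought to 0.6 mL → factor 0.6/0.1 = 6
Dilution factor to tube #3 = 16177; to tube #5 = 9.8725 × 10^6
[tube #3]/[tube #5] = (factor to tube #5)/(factor to tube #3) = 9.8725 × 10^6/16177 = 610

610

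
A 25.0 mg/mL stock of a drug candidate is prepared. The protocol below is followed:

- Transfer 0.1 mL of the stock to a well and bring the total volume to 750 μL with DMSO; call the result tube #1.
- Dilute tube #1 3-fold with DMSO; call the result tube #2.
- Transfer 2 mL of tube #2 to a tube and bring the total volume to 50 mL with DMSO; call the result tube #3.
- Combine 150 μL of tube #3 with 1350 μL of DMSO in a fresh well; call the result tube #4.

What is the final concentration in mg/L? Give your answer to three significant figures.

4.44 mg/L

Step 1: 0.1 mL brought to 750 μL → factor 0.75/0.1 = 7.5
Step 2: 3-fold → factor 3
Step 3: 2 mL brought to 50 mL → factor 50/2 = 25
Step 4: 150 μL + 1350 μL = 1500 μL total → factor 1500/150 = 10
Overall dilution factor = 7.5 × 3 × 25 × 10 = 5625
Final = 25.0 mg/mL / 5625 = 0.004444 mg/mL = 4.44 mg/L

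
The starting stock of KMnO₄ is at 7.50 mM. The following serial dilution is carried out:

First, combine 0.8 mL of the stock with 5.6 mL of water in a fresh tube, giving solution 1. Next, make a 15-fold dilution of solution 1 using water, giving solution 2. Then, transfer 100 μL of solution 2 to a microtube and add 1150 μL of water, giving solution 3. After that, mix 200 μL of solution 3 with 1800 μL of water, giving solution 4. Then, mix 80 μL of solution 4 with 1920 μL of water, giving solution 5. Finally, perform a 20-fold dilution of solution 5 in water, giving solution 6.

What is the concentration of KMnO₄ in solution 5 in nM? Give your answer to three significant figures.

20.0 nM

Step 1: 0.8 mL + 5.6 mL = 6.4 mL total → factor 6.4/0.8 = 8
Step 2: 15-fold → factor 15
Step 3: 100 μL + 1150 μL = 1250 μL total → factor 1250/100 = 12.5
Step 4: 200 μL + 1800 μL = 2000 μL total → factor 2000/200 = 10
Step 5: 80 μL + 1920 μL = 2000 μL total → factor 2000/80 = 25
Dilution factor through solution 5 = 8 × 15 × 12.5 × 10 × 25 = 3.75 × 10^5
[solution 5] = 7.50 mM / 3.75 × 10^5 = 2.000 × 10^-5 mM = 20.0 nM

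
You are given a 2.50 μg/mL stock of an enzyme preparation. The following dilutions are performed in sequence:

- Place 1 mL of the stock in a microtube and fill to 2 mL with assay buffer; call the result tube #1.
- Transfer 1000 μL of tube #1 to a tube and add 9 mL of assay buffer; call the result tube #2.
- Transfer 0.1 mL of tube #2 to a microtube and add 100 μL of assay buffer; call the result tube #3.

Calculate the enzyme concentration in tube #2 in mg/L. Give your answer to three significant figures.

0.125 mg/L

Step 1: 1 mL brought to 2 mL → factor 2/1 = 2
Step 2: 1000 μL + 9 mL = 10000 μL total → factor 10000/1000 = 10
Dilution factor through tube #2 = 2 × 10 = 20
[tube #2] = 2.50 μg/mL / 20 = 0.1250 μg/mL = 0.125 mg/L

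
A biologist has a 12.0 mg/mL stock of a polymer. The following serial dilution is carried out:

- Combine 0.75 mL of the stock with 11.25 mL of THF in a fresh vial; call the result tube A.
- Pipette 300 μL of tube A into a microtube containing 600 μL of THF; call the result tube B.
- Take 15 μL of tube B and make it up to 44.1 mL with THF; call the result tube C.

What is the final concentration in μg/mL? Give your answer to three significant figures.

Step 1: 0.75 mL + 11.25 mL = 12 mL total → factor 12/0.75 = 16
Step 2: 300 μL + 600 μL = 900 μL total → factor 900/300 = 3
Step 3: 15 μL brought to 44.1 mL → factor 44100/15 = 2940
Overall dilution factor = 16 × 3 × 2940 = 1.4112 × 10^5
Final = 12.0 mg/mL / 1.4112 × 10^5 = 8.503 × 10^-5 mg/mL = 0.0850 μg/mL

0.0850 μg/mL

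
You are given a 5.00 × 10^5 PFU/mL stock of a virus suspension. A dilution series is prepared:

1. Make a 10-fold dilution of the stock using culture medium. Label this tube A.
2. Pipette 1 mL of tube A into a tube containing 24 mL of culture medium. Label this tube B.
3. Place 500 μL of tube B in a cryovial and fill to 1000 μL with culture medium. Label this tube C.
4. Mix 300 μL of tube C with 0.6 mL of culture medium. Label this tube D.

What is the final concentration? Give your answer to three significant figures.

333 PFU/mL

Step 1: 10-fold → factor 10
Step 2: 1 mL + 24 mL = 25 mL total → factor 25/1 = 25
Step 3: 500 μL brought to 1000 μL → factor 1000/500 = 2
Step 4: 300 μL + 0.6 mL = 900 μL total → factor 900/300 = 3
Overall dilution factor = 10 × 25 × 2 × 3 = 1500
Final = 5.00 × 10^5 PFU/mL / 1500 = 333 PFU/mL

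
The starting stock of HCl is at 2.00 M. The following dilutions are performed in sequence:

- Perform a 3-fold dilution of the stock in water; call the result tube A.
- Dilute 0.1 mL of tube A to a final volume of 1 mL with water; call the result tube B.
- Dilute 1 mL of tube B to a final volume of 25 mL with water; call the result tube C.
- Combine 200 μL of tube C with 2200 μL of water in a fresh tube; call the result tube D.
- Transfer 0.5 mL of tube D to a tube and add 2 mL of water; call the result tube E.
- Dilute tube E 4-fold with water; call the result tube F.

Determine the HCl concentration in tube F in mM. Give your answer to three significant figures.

Step 1: 3-fold → factor 3
Step 2: 0.1 mL brought to 1 mL → factor 1/0.1 = 10
Step 3: 1 mL brought to 25 mL → factor 25/1 = 25
Step 4: 200 μL + 2200 μL = 2400 μL total → factor 2400/200 = 12
Step 5: 0.5 mL + 2 mL = 2.5 mL total → factor 2.5/0.5 = 5
Step 6: 4-fold → factor 4
Overall dilution factor = 3 × 10 × 25 × 12 × 5 × 4 = 1.8 × 10^5
Final = 2.00 M / 1.8 × 10^5 = 1.111 × 10^-5 M = 0.0111 mM

0.0111 mM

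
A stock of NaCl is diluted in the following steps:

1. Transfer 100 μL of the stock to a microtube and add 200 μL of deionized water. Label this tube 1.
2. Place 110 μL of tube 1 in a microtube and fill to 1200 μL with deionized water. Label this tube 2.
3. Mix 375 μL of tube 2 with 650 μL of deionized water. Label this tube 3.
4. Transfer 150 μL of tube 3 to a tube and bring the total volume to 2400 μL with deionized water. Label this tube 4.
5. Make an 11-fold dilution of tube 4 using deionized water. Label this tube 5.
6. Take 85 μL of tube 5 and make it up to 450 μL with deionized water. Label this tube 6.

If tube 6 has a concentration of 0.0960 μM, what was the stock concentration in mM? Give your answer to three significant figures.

8.00 mM

Step 1: 100 μL + 200 μL = 300 μL total → factor 300/100 = 3
Step 2: 110 μL brought to 1200 μL → factor 1200/110 = 10.909
Step 3: 375 μL + 650 μL = 1025 μL total → factor 1025/375 = 2.7333
Step 4: 150 μL brought to 2400 μL → factor 2400/150 = 16
Step 5: 11-fold → factor 11
Step 6: 85 μL brought to 450 μL → factor 450/85 = 5.2941
Overall dilution factor = 3 × 10.909 × 2.7333 × 16 × 11 × 5.2941 = 83351
Stock = 0.0960 μM × 83351 = 8002 μM = 8.00 mM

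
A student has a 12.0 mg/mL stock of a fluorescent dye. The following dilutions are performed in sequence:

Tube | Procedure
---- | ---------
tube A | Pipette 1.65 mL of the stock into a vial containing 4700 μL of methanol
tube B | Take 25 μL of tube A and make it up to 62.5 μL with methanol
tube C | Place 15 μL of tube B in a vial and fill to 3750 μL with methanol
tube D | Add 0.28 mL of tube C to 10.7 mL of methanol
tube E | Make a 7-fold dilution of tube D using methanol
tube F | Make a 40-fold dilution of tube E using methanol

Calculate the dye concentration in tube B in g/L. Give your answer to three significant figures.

1.25 g/L

Step 1: 1.65 mL + 4700 μL = 6.35 mL total → factor 6.35/1.65 = 3.8485
Step 2: 25 μL brought to 62.5 μL → factor 62.5/25 = 2.5
Dilution factor through tube B = 3.8485 × 2.5 = 9.6212
[tube B] = 12.0 mg/mL / 9.6212 = 1.247 mg/mL = 1.25 g/L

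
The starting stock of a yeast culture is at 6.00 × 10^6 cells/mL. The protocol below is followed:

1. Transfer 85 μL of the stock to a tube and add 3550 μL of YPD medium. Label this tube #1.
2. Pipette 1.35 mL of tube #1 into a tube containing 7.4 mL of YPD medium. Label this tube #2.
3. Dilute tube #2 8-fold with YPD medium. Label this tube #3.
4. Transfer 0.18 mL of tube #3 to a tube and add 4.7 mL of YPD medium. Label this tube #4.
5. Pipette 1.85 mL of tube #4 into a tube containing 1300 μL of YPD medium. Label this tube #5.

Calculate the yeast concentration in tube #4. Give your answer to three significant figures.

Step 1: 85 μL + 3550 μL = 3635 μL total → factor 3635/85 = 42.765
Step 2: 1.35 mL + 7.4 mL = 8.75 mL total → factor 8.75/1.35 = 6.4815
Step 3: 8-fold → factor 8
Step 4: 0.18 mL + 4.7 mL = 4.88 mL total → factor 4.88/0.18 = 27.111
Dilution factor through tube #4 = 42.765 × 6.4815 × 8 × 27.111 = 60117
[tube #4] = 6.00 × 10^6 cells/mL / 60117 = 99.8 cells/mL

99.8 cells/mL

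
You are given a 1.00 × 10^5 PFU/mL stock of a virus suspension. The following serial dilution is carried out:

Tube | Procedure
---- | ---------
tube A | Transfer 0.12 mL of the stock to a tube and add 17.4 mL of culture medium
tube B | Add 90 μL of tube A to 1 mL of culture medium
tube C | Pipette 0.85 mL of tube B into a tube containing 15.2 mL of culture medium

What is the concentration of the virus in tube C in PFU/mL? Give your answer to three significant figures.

Step 1: 0.12 mL + 17.4 mL = 17.52 mL total → factor 17.52/0.12 = 146
Step 2: 90 μL + 1 mL = 1090 μL total → factor 1090/90 = 12.111
Step 3: 0.85 mL + 15.2 mL = 16.05 mL total → factor 16.05/0.85 = 18.882
Overall dilution factor = 146 × 12.111 × 18.882 = 33388
Final = 1.00 × 10^5 PFU/mL / 33388 = 3.00 PFU/mL

3.00 PFU/mL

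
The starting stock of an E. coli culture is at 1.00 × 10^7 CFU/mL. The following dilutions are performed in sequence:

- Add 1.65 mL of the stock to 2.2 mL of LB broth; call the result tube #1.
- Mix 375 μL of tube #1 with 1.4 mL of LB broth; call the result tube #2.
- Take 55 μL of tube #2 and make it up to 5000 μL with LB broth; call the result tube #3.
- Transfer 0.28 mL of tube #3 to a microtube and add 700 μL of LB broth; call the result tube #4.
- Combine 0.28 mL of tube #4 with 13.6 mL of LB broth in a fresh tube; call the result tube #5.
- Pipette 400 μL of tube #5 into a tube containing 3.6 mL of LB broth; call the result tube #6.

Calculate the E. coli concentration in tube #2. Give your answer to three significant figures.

9.05 × 10^5 CFU/mL

Step 1: 1.65 mL + 2.2 mL = 3.85 mL total → factor 3.85/1.65 = 2.3333
Step 2: 375 μL + 1.4 mL = 1775 μL total → factor 1775/375 = 4.7333
Dilution factor through tube #2 = 2.3333 × 4.7333 = 11.044
[tube #2] = 1.00 × 10^7 CFU/mL / 11.044 = 9.05 × 10^5 CFU/mL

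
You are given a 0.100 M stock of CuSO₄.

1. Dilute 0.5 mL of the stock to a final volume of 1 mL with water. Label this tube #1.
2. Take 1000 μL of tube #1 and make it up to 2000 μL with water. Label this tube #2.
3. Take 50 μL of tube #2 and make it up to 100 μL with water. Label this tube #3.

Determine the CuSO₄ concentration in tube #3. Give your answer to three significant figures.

0.0125 M

Step 1: 0.5 mL brought to 1 mL → factor 1/0.5 = 2
Step 2: 1000 μL brought to 2000 μL → factor 2000/1000 = 2
Step 3: 50 μL brought to 100 μL → factor 100/50 = 2
Overall dilution factor = 2 × 2 × 2 = 8
Final = 0.100 M / 8 = 0.0125 M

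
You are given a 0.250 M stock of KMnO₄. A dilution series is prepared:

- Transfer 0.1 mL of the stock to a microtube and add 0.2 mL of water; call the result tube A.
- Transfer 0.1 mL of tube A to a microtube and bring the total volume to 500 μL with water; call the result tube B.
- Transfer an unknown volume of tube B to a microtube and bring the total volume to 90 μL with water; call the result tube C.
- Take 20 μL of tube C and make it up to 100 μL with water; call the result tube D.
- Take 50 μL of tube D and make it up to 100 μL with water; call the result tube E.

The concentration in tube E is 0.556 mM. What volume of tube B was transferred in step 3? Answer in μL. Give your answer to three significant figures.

Step 1: 0.1 mL + 0.2 mL = 0.3 mL total → factor 0.3/0.1 = 3
Step 2: 0.1 mL brought to 500 μL → factor 0.5/0.1 = 5
Step 3: v brought to 90 μL → factor = 90 μL/v
Step 4: 20 μL brought to 100 μL → factor 100/20 = 5
Step 5: 50 μL brought to 100 μL → factor 100/50 = 2
Product of known-step factors = 150
Overall factor = 0.250 M / (0.556 mM) = 449.64
Step-3 factor = 449.64 / 150 = 2.9976
v = 90 μL / 2.9976 = 30.0 μL

30.0 μL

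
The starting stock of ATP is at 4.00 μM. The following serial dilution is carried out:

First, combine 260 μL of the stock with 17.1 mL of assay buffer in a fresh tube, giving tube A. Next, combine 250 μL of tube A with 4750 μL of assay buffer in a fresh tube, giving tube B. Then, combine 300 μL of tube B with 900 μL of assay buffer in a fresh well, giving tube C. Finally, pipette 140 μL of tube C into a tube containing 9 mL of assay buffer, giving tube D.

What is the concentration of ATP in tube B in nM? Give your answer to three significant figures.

Step 1: 260 μL + 17.1 mL = 17360 μL total → factor 17360/260 = 66.769
Step 2: 250 μL + 4750 μL = 5000 μL total → factor 5000/250 = 20
Dilution factor through tube B = 66.769 × 20 = 1335.4
[tube B] = 4.00 μM / 1335.4 = 0.002995 μM = 3.00 nM

3.00 nM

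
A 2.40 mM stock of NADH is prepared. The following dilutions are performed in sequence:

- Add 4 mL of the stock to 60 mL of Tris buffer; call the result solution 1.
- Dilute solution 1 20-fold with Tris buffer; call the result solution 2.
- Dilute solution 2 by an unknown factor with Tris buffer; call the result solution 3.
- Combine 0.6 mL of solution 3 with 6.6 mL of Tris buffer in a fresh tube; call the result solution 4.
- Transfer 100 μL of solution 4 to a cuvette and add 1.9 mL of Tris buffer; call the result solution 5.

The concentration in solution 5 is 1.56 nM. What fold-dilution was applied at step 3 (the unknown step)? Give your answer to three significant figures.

Step 1: 4 mL + 60 mL = 64 mL total → factor 64/4 = 16
Step 2: 20-fold → factor 20
Step 3: unknown factor x
Step 4: 0.6 mL + 6.6 mL = 7.2 mL total → factor 7.2/0.6 = 12
Step 5: 100 μL + 1.9 mL = 2000 μL total → factor 2000/100 = 20
Product of known-step factors = 76800
Overall factor = 2.40 mM / (1.56 nM) = 1.5385 × 10^6
x = 1.5385 × 10^6 / 76800 = 20.0

20.0-fold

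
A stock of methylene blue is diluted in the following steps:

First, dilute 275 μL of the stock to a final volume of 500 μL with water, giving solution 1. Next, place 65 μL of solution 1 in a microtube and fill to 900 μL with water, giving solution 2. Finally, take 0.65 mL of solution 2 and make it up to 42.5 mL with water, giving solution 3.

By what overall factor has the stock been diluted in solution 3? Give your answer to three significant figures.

Step 1: 275 μL brought to 500 μL → factor 500/275 = 1.8182
Step 2: 65 μL brought to 900 μL → factor 900/65 = 13.846
Step 3: 0.65 mL brought to 42.5 mL → factor 42.5/0.65 = 65.385
Overall dilution factor = 1.8182 × 13.846 × 65.385 = 1646

1.65 × 10^3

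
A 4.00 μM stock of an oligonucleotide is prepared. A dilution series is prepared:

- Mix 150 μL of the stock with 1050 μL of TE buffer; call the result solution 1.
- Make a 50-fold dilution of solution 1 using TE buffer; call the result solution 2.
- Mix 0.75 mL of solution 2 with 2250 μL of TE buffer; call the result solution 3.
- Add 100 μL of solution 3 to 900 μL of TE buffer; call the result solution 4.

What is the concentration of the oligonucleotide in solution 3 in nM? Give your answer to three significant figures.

2.50 nM

Step 1: 150 μL + 1050 μL = 1200 μL total → factor 1200/150 = 8
Step 2: 50-fold → factor 50
Step 3: 0.75 mL + 2250 μL = 3 mL total → factor 3/0.75 = 4
Dilution factor through solution 3 = 8 × 50 × 4 = 1600
[solution 3] = 4.00 μM / 1600 = 0.002500 μM = 2.50 nM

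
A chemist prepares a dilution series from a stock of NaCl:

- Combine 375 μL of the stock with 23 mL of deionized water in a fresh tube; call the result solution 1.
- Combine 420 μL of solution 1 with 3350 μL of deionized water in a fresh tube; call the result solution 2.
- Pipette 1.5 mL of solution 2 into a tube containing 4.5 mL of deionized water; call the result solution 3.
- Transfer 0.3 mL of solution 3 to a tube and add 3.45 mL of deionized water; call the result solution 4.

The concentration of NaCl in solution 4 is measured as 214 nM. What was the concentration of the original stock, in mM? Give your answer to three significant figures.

5.99 mM

Step 1: 375 μL + 23 mL = 23375 μL total → factor 23375/375 = 62.333
Step 2: 420 μL + 3350 μL = 3770 μL total → factor 3770/420 = 8.9762
Step 3: 1.5 mL + 4.5 mL = 6 mL total → factor 6/1.5 = 4
Step 4: 0.3 mL + 3.45 mL = 3.75 mL total → factor 3.75/0.3 = 12.5
Overall dilution factor = 62.333 × 8.9762 × 4 × 12.5 = 27976
Stock = 214 nM × 27976 = 5.987 × 10^6 nM = 5.99 mM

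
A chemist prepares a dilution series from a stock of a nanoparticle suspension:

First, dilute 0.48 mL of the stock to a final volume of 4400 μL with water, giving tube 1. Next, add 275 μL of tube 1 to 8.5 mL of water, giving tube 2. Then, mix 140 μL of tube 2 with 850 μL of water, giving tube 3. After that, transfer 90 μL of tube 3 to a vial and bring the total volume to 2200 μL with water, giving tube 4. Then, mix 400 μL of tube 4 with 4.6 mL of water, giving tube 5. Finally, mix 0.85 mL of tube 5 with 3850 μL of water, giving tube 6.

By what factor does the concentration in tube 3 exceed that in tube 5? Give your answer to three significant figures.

306

Step 1: 0.48 mL brought to 4400 μL → factor 4.4/0.48 = 9.1667
Step 2: 275 μL + 8.5 mL = 8775 μL total → factor 8775/275 = 31.909
Step 3: 140 μL + 850 μL = 990 μL total → factor 990/140 = 7.0714
Step 4: 90 μL brought to 2200 μL → factor 2200/90 = 24.444
Step 5: 400 μL + 4.6 mL = 5000 μL total → factor 5000/400 = 12.5
Dilution factor to tube 3 = 2068.4; to tube 5 = 6.3201 × 10^5
[tube 3]/[tube 5] = (factor to tube 5)/(factor to tube 3) = 6.3201 × 10^5/2068.4 = 306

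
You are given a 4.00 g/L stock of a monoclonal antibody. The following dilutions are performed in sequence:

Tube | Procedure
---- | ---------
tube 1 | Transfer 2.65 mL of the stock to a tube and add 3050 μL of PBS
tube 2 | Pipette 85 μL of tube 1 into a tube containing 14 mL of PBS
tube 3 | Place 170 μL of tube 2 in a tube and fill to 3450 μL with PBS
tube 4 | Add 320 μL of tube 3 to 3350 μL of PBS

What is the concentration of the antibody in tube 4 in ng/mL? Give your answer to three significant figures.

Step 1: 2.65 mL + 3050 μL = 5.7 mL total → factor 5.7/2.65 = 2.1509
Step 2: 85 μL + 14 mL = 14085 μL total → factor 14085/85 = 165.71
Step 3: 170 μL brought to 3450 μL → factor 3450/170 = 20.294
Step 4: 320 μL + 3350 μL = 3670 μL total → factor 3670/320 = 11.469
Overall dilution factor = 2.1509 × 165.71 × 20.294 × 11.469 = 82957
Final = 4.00 g/L / 82957 = 4.822 × 10^-5 g/L = 48.2 ng/mL

48.2 ng/mL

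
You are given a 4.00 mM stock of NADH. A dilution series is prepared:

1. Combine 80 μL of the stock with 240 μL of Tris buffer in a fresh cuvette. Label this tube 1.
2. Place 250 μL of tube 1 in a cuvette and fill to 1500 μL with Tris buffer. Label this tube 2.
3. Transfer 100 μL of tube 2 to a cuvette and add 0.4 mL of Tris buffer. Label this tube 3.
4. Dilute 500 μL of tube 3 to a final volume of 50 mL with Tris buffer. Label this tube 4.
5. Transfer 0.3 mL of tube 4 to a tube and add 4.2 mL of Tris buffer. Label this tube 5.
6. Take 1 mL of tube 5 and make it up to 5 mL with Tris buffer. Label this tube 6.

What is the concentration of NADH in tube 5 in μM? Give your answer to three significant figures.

Step 1: 80 μL + 240 μL = 320 μL total → factor 320/80 = 4
Step 2: 250 μL brought to 1500 μL → factor 1500/250 = 6
Step 3: 100 μL + 0.4 mL = 500 μL total → factor 500/100 = 5
Step 4: 500 μL brought to 50 mL → factor 50000/500 = 100
Step 5: 0.3 mL + 4.2 mL = 4.5 mL total → factor 4.5/0.3 = 15
Dilution factor through tube 5 = 4 × 6 × 5 × 100 × 15 = 1.8 × 10^5
[tube 5] = 4.00 mM / 1.8 × 10^5 = 2.222 × 10^-5 mM = 0.0222 μM

0.0222 μM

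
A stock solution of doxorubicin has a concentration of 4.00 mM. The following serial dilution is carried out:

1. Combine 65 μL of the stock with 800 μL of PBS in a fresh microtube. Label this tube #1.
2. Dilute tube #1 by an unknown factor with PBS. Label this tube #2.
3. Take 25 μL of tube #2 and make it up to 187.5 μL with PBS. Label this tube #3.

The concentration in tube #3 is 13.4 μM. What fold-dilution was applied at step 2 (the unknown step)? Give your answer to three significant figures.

Step 1: 65 μL + 800 μL = 865 μL total → factor 865/65 = 13.308
Step 2: unknown factor x
Step 3: 25 μL brought to 187.5 μL → factor 187.5/25 = 7.5
Product of known-step factors = 99.808
Overall factor = 4.00 mM / (13.4 μM) = 298.51
x = 298.51 / 99.808 = 2.99

2.99-fold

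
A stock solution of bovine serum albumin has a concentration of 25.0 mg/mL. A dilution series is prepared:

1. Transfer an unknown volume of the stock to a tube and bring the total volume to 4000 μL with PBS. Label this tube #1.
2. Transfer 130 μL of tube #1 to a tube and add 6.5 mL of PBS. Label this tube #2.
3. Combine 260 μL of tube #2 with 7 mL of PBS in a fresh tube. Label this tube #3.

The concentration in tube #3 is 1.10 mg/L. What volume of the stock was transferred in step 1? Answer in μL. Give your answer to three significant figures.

Step 1: v brought to 4000 μL → factor = 4000 μL/v
Step 2: 130 μL + 6.5 mL = 6630 μL total → factor 6630/130 = 51
Step 3: 260 μL + 7 mL = 7260 μL total → factor 7260/260 = 27.923
Product of known-step factors = 1424.1
Overall factor = 25.0 mg/mL / (1.10 mg/L) = 22727
Step-1 factor = 22727 / 1424.1 = 15.959
v = 4000 μL / 15.959 = 251 μL

251 μL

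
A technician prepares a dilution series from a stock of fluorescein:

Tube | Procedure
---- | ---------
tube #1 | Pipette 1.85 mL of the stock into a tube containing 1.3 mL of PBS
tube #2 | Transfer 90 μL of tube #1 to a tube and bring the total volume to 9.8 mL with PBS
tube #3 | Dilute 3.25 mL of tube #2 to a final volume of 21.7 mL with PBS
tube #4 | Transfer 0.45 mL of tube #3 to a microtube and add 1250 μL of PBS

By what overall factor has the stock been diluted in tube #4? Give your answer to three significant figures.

4.68 × 10^3

Step 1: 1.85 mL + 1.3 mL = 3.15 mL total → factor 3.15/1.85 = 1.7027
Step 2: 90 μL brought to 9.8 mL → factor 9800/90 = 108.89
Step 3: 3.25 mL brought to 21.7 mL → factor 21.7/3.25 = 6.6769
Step 4: 0.45 mL + 1250 μL = 1.7 mL total → factor 1.7/0.45 = 3.7778
Overall dilution factor = 1.7027 × 108.89 × 6.6769 × 3.7778 = 4676.7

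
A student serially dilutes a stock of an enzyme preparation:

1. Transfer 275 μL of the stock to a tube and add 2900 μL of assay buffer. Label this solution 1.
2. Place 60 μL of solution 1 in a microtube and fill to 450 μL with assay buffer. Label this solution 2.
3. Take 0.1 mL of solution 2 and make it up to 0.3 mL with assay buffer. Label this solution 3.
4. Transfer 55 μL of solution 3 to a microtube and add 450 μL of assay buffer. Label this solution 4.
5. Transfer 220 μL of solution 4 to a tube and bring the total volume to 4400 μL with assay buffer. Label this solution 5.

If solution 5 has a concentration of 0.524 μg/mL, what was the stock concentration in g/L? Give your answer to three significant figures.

Step 1: 275 μL + 2900 μL = 3175 μL total → factor 3175/275 = 11.545
Step 2: 60 μL brought to 450 μL → factor 450/60 = 7.5
Step 3: 0.1 mL brought to 0.3 mL → factor 0.3/0.1 = 3
Step 4: 55 μL + 450 μL = 505 μL total → factor 505/55 = 9.1818
Step 5: 220 μL brought to 4400 μL → factor 4400/220 = 20
Overall dilution factor = 11.545 × 7.5 × 3 × 9.1818 × 20 = 47704
Stock = 0.524 μg/mL × 47704 = 2.500 × 10^4 μg/mL = 25.0 g/L

25.0 g/L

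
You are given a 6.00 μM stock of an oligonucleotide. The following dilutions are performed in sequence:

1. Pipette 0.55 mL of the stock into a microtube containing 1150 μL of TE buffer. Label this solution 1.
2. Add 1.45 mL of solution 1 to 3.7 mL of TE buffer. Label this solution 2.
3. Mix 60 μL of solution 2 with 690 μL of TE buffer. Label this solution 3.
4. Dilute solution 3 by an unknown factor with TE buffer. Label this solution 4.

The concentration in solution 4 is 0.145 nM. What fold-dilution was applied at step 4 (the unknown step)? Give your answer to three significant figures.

302-fold

Step 1: 0.55 mL + 1150 μL = 1.7 mL total → factor 1.7/0.55 = 3.0909
Step 2: 1.45 mL + 3.7 mL = 5.15 mL total → factor 5.15/1.45 = 3.5517
Step 3: 60 μL + 690 μL = 750 μL total → factor 750/60 = 12.5
Step 4: unknown factor x
Product of known-step factors = 137.23
Overall factor = 6.00 μM / (0.145 nM) = 41379
x = 41379 / 137.23 = 302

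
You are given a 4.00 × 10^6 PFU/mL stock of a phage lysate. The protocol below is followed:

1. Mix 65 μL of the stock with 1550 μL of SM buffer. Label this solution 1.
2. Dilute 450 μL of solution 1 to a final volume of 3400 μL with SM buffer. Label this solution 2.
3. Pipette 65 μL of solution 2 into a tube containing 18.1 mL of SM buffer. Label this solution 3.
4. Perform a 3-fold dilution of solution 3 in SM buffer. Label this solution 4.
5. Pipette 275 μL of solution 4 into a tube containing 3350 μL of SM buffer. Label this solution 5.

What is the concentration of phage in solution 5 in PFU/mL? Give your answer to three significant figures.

1.93 PFU/mL

Step 1: 65 μL + 1550 μL = 1615 μL total → factor 1615/65 = 24.846
Step 2: 450 μL brought to 3400 μL → factor 3400/450 = 7.5556
Step 3: 65 μL + 18.1 mL = 18165 μL total → factor 18165/65 = 279.46
Step 4: 3-fold → factor 3
Step 5: 275 μL + 3350 μL = 3625 μL total → factor 3625/275 = 13.182
Overall dilution factor = 24.846 × 7.5556 × 279.46 × 3 × 13.182 = 2.0746 × 10^6
Final = 4.00 × 10^6 PFU/mL / 2.0746 × 10^6 = 1.93 PFU/mL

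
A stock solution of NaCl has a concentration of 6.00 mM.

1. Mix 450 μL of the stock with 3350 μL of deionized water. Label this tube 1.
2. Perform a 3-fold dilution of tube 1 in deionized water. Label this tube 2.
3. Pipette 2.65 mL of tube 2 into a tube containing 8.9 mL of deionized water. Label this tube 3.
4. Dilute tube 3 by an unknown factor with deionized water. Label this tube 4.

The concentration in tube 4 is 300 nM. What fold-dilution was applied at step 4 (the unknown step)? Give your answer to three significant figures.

Step 1: 450 μL + 3350 μL = 3800 μL total → factor 3800/450 = 8.4444
Step 2: 3-fold → factor 3
Step 3: 2.65 mL + 8.9 mL = 11.55 mL total → factor 11.55/2.65 = 4.3585
Step 4: unknown factor x
Product of known-step factors = 110.42
Overall factor = 6.00 mM / (300 nM) = 20000
x = 20000 / 110.42 = 181

181-fold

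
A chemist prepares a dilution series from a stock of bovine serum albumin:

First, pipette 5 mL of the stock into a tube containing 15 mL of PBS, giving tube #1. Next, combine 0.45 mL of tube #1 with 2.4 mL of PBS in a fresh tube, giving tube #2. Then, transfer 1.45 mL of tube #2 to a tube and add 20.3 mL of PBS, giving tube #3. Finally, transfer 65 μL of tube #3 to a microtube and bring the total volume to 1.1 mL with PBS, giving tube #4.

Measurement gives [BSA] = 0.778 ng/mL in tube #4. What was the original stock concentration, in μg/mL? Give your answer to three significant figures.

Step 1: 5 mL + 15 mL = 20 mL total → factor 20/5 = 4
Step 2: 0.45 mL + 2.4 mL = 2.85 mL total → factor 2.85/0.45 = 6.3333
Step 3: 1.45 mL + 20.3 mL = 21.75 mL total → factor 21.75/1.45 = 15
Step 4: 65 μL brought to 1.1 mL → factor 1100/65 = 16.923
Overall dilution factor = 4 × 6.3333 × 15 × 16.923 = 6430.8
Stock = 0.778 ng/mL × 6430.8 = 5003 ng/mL = 5.00 μg/mL

5.00 μg/mL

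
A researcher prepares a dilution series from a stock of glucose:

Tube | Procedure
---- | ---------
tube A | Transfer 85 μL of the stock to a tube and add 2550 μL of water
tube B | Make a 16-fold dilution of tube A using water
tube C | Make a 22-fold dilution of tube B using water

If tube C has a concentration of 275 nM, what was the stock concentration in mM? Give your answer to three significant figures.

3.00 mM

Step 1: 85 μL + 2550 μL = 2635 μL total → factor 2635/85 = 31
Step 2: 16-fold → factor 16
Step 3: 22-fold → factor 22
Overall dilution factor = 31 × 16 × 22 = 10912
Stock = 275 nM × 10912 = 3.001 × 10^6 nM = 3.00 mM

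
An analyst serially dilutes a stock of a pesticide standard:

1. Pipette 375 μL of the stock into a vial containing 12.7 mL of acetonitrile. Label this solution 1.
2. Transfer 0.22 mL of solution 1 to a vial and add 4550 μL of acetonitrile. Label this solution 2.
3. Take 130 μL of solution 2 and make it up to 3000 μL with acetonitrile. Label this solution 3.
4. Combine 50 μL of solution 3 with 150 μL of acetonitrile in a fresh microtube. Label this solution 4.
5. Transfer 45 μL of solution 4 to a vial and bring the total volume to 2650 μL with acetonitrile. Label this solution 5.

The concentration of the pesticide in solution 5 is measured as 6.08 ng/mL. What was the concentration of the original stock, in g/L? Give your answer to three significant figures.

Step 1: 375 μL + 12.7 mL = 13075 μL total → factor 13075/375 = 34.867
Step 2: 0.22 mL + 4550 μL = 4.77 mL total → factor 4.77/0.22 = 21.682
Step 3: 130 μL brought to 3000 μL → factor 3000/130 = 23.077
Step 4: 50 μL + 150 μL = 200 μL total → factor 200/50 = 4
Step 5: 45 μL brought to 2650 μL → factor 2650/45 = 58.889
Overall dilution factor = 34.867 × 21.682 × 23.077 × 4 × 58.889 = 4.1094 × 10^6
Stock = 6.08 ng/mL × 4.1094 × 10^6 = 2.499 × 10^7 ng/mL = 25.0 g/L

25.0 g/L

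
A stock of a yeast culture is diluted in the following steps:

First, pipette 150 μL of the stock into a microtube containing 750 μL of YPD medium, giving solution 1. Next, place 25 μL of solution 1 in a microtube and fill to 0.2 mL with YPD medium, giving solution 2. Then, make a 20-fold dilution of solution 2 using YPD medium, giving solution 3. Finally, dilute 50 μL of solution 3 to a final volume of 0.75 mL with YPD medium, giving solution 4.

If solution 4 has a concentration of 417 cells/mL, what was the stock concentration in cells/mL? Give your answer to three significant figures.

6.00 × 10^6 cells/mL

Step 1: 150 μL + 750 μL = 900 μL total → factor 900/150 = 6
Step 2: 25 μL brought to 0.2 mL → factor 200/25 = 8
Step 3: 20-fold → factor 20
Step 4: 50 μL brought to 0.75 mL → factor 750/50 = 15
Overall dilution factor = 6 × 8 × 20 × 15 = 14400
Stock = 417 cells/mL × 14400 = 6.00 × 10^6 cells/mL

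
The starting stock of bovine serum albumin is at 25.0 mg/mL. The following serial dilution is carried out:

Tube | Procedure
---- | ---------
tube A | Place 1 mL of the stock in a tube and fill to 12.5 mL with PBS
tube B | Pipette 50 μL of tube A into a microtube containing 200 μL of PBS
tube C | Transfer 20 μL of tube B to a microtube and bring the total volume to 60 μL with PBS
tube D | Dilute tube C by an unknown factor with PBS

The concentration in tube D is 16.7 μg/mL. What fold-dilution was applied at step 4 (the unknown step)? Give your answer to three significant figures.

Step 1: 1 mL brought to 12.5 mL → factor 12.5/1 = 12.5
Step 2: 50 μL + 200 μL = 250 μL total → factor 250/50 = 5
Step 3: 20 μL brought to 60 μL → factor 60/20 = 3
Step 4: unknown factor x
Product of known-step factors = 187.5
Overall factor = 25.0 mg/mL / (16.7 μg/mL) = 1497
x = 1497 / 187.5 = 7.98

7.98-fold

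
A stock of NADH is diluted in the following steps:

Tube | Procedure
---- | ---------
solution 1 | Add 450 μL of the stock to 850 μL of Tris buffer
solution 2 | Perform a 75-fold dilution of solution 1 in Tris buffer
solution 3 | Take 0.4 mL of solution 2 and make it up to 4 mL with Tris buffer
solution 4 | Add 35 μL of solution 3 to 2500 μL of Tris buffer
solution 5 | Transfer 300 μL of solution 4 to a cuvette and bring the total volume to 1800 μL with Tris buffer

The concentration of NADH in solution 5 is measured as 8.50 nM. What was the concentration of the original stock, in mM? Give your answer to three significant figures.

Step 1: 450 μL + 850 μL = 1300 μL total → factor 1300/450 = 2.8889
Step 2: 75-fold → factor 75
Step 3: 0.4 mL brought to 4 mL → factor 4/0.4 = 10
Step 4: 35 μL + 2500 μL = 2535 μL total → factor 2535/35 = 72.429
Step 5: 300 μL brought to 1800 μL → factor 1800/300 = 6
Overall dilution factor = 2.8889 × 75 × 10 × 72.429 × 6 = 9.4157 × 10^5
Stock = 8.50 nM × 9.4157 × 10^5 = 8.003 × 10^6 nM = 8.00 mM

8.00 mM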